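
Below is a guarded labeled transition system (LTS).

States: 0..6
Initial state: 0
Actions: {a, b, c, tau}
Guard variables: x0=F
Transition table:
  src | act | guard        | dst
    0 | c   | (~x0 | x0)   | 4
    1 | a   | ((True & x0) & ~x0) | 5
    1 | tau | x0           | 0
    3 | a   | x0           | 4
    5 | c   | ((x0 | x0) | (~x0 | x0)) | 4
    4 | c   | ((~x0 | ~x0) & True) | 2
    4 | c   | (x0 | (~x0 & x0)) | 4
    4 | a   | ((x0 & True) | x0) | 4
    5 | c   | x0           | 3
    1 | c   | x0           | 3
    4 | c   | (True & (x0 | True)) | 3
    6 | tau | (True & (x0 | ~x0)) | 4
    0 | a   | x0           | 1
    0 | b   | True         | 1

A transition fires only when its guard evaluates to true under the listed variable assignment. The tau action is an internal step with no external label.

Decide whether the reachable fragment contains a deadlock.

R = {0,1,2,3,4}
  0: b→1  c→4  [2 exit(s)]
  1: ∅  [deadlock]
  2: ∅  [deadlock]
  3: ∅  [deadlock]
  4: c→2  c→3  [2 exit(s)]
witness 1: b

Answer: DEADLOCK at state 1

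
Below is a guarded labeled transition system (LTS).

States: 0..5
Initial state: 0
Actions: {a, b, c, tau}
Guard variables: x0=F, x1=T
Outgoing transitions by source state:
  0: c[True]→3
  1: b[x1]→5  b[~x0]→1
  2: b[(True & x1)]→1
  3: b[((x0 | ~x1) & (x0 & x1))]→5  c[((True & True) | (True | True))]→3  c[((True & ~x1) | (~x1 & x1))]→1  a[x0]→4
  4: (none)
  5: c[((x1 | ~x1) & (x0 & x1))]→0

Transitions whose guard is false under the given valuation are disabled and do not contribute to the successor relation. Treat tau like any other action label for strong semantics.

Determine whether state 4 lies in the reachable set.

Guard filter leaves 5 enabled edge(s).
L0 = {0}
L1 = {3}  cumulative {0,3}
Reach set: {0,3}

Answer: UNREACHABLE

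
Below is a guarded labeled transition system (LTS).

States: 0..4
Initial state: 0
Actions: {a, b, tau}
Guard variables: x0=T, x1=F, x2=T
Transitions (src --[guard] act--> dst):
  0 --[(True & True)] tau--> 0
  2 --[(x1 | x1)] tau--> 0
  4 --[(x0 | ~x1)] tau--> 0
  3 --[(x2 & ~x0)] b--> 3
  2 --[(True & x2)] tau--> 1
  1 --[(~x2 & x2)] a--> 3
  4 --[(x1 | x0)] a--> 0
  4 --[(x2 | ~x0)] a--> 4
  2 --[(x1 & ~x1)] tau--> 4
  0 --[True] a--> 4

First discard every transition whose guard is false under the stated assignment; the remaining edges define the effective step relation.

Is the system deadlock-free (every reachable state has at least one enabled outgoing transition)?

Answer: DEADLOCK-FREE

Trace:
R = {0,4}
  0: a→4  tau→0  [2 exit(s)]
  4: a→0  a→4  tau→0  [3 exit(s)]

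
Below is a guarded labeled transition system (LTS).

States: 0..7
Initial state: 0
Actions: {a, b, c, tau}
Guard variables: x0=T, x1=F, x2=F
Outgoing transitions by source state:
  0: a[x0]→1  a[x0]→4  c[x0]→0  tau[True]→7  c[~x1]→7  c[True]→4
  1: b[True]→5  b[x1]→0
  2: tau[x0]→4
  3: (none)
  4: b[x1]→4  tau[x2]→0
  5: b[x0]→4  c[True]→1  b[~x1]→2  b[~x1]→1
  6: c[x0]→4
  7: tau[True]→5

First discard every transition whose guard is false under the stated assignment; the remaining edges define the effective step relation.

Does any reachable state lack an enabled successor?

R = {0,1,2,4,5,7}
  0: a→1  a→4  c→0  c→4  c→7  tau→7  [6 exit(s)]
  1: b→5  [1 exit(s)]
  2: tau→4  [1 exit(s)]
  4: ∅  [deadlock]
  5: b→1  b→2  b→4  c→1  [4 exit(s)]
  7: tau→5  [1 exit(s)]
witness 4: a

Answer: DEADLOCK at state 4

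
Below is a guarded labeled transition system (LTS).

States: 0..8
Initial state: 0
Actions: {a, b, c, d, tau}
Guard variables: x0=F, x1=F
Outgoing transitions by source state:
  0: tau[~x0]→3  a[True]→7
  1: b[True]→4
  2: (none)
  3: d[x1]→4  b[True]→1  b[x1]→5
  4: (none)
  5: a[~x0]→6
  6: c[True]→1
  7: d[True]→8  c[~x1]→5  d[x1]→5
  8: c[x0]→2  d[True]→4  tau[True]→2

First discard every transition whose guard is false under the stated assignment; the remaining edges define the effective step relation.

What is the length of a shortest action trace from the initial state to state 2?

Answer: 3

Working:
BFS to 2:
  Layer 0: {0}
  Layer 1: {3,7}
  Layer 2: {1,5,8}
  Layer 3: {2,4,6}
2 enters at depth 3; path a·d·tau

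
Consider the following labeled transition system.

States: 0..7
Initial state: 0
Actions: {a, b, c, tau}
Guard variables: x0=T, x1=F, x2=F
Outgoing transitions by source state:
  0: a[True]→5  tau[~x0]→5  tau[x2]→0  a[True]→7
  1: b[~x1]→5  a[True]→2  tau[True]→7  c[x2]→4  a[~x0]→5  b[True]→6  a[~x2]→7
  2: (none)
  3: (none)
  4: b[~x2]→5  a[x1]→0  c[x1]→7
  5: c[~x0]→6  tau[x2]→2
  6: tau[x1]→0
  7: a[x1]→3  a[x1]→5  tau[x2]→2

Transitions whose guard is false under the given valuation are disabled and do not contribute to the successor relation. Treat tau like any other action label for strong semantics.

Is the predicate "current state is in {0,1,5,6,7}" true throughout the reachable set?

Answer: INVARIANT HOLDS

Analysis:
Inv-set: {0,1,5,6,7}
Reachable = {0,5,7}
  0: safe
  5: safe
  7: safe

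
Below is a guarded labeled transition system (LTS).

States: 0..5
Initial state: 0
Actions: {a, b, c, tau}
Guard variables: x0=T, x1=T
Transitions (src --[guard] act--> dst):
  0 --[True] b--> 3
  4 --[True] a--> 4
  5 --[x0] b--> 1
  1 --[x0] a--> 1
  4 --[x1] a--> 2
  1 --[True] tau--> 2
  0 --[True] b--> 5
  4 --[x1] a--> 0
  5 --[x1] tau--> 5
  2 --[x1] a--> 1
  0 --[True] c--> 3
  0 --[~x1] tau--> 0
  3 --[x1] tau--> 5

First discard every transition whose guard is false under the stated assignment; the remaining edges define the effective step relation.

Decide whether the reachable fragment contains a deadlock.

Reach set: {0,1,2,3,5}
  0: b→3  b→5  c→3  [deg 3]
  1: a→1  tau→2  [deg 2]
  2: a→1  [deg 1]
  3: tau→5  [deg 1]
  5: b→1  tau→5  [deg 2]

Answer: DEADLOCK-FREE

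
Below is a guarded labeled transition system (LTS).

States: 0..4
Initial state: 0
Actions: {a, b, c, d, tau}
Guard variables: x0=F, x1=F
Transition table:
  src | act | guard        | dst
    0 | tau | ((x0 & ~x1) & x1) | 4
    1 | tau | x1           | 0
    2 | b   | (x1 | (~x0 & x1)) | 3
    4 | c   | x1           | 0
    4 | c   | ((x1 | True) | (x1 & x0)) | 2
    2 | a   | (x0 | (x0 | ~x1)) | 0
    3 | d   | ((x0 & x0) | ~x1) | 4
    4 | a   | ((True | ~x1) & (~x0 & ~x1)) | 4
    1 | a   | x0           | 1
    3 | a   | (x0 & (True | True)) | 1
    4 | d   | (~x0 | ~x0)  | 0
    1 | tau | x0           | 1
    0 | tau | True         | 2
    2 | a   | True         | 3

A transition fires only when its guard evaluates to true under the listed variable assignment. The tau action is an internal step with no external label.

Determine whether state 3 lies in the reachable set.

7 transition(s) survive guard evaluation.
Layer 0: {0}
Layer 1: {2}  now seen {0,2}
Layer 2: {3}  now seen {0,2,3}
Layer 3: {4}  now seen {0,2,3,4}
Reachable = {0,2,3,4}
witness 3: tau·a

Answer: REACHABLE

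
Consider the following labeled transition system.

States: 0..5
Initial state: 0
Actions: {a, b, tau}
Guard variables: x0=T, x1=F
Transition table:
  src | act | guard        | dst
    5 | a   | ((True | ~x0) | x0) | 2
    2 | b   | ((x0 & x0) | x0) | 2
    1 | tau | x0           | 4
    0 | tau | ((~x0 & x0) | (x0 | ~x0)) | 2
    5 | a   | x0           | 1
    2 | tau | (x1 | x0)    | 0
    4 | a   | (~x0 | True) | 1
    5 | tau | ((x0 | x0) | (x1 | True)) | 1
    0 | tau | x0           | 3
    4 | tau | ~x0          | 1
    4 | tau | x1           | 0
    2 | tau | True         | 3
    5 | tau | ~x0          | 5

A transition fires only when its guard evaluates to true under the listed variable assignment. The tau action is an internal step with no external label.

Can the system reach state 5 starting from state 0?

Guard filter leaves 10 enabled edge(s).
Layer 0: {0}
Layer 1: {2,3}  now seen {0,2,3}
R = {0,2,3}

Answer: UNREACHABLE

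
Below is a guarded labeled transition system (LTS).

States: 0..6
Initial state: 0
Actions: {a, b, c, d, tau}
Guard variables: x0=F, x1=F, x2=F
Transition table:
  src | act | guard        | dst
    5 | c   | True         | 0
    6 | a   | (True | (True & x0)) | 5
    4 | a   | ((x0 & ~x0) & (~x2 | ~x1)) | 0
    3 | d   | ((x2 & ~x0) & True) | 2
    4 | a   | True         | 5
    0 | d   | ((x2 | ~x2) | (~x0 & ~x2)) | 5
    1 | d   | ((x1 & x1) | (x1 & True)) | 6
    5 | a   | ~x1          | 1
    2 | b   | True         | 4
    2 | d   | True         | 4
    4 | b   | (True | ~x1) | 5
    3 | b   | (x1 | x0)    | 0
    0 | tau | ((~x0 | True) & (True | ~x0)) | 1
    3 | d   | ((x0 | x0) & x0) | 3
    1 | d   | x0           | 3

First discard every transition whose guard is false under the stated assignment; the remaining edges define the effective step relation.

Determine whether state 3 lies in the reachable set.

Answer: UNREACHABLE

Trace:
After dropping false guards: 9 live edges.
L0 = {0}
L1 = {1,5}  total {0,1,5}
Reachable = {0,1,5}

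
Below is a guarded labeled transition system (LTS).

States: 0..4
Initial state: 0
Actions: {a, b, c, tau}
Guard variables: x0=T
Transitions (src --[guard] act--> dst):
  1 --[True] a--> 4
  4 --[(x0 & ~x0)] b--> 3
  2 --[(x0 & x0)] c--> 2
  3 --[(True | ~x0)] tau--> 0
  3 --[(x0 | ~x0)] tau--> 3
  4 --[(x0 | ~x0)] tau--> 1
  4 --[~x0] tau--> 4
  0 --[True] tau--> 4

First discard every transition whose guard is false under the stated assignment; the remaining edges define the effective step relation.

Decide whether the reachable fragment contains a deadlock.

Reach set: {0,1,4}
  0: tau→4  [deg 1]
  1: a→4  [deg 1]
  4: tau→1  [deg 1]

Answer: DEADLOCK-FREE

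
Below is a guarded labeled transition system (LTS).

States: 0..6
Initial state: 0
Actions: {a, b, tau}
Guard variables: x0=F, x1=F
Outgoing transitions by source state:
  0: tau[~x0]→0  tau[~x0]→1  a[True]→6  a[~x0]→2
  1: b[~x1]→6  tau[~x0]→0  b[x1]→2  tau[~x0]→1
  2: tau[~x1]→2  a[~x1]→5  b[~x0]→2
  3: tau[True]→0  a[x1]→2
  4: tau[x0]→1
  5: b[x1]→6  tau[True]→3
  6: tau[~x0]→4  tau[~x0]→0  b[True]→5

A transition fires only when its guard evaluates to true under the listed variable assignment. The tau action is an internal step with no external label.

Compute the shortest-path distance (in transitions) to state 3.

BFS to 3:
  L0 = {0}
  L1 = {1,2,6}
  L2 = {4,5}
  L3 = {3}
first hit 3 at d=3 via a·a·tau

Answer: 3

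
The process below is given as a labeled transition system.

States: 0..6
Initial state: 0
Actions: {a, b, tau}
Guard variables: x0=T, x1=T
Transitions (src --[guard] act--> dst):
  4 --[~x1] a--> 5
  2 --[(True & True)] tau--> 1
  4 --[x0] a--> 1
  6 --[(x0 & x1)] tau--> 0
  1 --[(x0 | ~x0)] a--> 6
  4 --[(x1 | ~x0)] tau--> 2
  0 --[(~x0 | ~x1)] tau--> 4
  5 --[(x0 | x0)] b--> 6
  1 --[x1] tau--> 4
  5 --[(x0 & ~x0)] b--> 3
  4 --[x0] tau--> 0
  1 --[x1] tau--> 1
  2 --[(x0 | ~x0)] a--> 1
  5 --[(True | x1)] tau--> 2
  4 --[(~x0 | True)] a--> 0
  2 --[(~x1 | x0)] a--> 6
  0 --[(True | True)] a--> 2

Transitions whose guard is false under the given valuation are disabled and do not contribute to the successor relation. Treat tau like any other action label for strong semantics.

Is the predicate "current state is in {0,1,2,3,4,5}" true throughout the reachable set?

Answer: INVARIANT VIOLATED at state 6

Trace:
Safe = {0,1,2,3,4,5}
Reachable = {0,1,2,4,6}
  0: safe
  1: safe
  2: safe
  4: safe
  6: ✗ unsafe
reach 6 via a·a — violates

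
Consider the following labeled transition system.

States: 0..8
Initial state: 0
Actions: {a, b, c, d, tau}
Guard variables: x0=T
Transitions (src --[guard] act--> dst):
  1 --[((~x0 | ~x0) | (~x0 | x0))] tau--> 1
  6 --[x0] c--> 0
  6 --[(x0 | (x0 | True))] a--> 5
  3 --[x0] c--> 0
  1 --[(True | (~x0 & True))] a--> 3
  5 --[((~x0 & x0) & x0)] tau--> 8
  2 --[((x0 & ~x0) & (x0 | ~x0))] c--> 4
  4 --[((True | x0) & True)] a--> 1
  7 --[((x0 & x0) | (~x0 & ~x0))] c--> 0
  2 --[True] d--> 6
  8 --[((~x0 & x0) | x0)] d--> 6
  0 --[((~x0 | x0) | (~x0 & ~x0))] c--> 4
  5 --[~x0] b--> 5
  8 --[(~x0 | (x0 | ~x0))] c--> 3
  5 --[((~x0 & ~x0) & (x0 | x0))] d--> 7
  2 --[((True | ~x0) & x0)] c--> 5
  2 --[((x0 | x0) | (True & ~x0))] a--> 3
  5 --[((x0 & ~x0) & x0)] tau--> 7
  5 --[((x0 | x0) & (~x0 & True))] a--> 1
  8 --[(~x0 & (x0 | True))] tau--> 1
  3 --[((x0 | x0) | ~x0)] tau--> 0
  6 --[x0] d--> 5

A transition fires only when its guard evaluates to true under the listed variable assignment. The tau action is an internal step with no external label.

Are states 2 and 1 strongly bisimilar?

Compute ~ classes (split until stable):
  P[0] = {{0,1,2,3,4,5,6,7,8}}
  P[1] = {{0,7},{1},{2,6},{3},{4},{5},{8}}
  P[2] = {{0},{1},{2},{3},{4},{5},{6},{7},{8}}
9 equivalence class(es) (converged in 3)
2∈{2}, 1∈{1}

Answer: NOT BISIMILAR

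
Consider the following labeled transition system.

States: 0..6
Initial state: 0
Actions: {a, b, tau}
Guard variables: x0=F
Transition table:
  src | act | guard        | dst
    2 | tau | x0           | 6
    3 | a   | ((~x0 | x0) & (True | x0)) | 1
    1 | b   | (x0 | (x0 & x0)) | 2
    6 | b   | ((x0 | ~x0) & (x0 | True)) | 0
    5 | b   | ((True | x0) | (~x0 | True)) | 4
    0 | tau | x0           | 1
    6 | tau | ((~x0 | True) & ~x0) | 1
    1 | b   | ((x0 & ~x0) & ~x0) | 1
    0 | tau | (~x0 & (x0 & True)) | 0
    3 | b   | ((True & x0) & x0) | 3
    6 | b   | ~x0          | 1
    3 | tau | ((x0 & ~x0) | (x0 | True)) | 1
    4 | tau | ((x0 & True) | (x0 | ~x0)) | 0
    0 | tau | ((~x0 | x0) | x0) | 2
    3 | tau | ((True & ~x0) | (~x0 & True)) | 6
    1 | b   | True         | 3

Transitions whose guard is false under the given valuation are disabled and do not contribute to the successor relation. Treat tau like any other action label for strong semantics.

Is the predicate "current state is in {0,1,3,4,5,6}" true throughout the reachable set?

Answer: INVARIANT VIOLATED at state 2

Analysis:
Allowed set {0,1,3,4,5,6}
Reach set: {0,2}
  0: safe
  2: VIOLATES
reach 2 via tau — violates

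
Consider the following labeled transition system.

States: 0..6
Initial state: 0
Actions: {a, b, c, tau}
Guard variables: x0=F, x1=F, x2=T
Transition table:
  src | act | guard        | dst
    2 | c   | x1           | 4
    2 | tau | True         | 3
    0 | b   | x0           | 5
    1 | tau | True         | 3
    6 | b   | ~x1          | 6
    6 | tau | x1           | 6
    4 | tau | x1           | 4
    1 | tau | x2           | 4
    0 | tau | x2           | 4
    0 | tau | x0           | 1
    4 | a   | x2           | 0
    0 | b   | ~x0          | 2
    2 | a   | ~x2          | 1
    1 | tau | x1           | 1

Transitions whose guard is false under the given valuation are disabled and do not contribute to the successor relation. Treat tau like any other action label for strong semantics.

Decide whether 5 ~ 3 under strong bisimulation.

Answer: BISIMILAR

Analysis:
Refine partition for ~:
  π0 = {{0,1,2,3,4,5,6}}
  π1 = {{0},{1,2},{3,5},{4},{6}}
  π2 = {{0},{1},{2},{3,5},{4},{6}}
Fixed point at round 3; 6 class(es).
class of 5: {3,5}; class of 3: {3,5}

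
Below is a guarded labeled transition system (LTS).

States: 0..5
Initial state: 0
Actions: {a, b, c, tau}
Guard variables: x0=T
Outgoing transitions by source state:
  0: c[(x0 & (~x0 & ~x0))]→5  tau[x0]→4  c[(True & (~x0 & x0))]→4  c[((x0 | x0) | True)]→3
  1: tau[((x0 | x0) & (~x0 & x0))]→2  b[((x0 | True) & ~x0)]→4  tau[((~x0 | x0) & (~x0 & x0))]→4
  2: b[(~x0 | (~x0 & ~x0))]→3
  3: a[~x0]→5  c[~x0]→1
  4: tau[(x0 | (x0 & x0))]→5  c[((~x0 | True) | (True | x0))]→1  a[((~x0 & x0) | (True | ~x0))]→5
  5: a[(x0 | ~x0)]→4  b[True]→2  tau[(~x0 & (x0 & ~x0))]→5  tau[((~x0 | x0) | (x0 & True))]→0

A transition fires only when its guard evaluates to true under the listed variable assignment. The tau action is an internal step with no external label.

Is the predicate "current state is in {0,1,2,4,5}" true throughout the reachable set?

Allowed set {0,1,2,4,5}
Reach set: {0,1,2,3,4,5}
  0: ✓
  1: ✓
  2: ✓
  3: ✗ unsafe
  4: ✓
  5: ✓
reach 3 via c — violates

Answer: INVARIANT VIOLATED at state 3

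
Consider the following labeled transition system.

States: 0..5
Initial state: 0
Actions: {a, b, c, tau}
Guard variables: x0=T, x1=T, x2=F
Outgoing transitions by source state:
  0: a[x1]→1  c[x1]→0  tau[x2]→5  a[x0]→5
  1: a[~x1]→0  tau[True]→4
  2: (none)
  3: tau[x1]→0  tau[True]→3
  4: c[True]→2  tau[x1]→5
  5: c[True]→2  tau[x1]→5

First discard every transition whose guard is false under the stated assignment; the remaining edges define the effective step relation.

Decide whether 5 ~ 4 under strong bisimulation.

Refine partition for ~:
  π0 = {{0,1,2,3,4,5}}
  π1 = {{0},{1,3},{2},{4,5}}
  π2 = {{0},{1},{2},{3},{4,5}}
stable after 3 split(s): 5 block(s)
[5]={4,5}  [4]={4,5}

Answer: BISIMILAR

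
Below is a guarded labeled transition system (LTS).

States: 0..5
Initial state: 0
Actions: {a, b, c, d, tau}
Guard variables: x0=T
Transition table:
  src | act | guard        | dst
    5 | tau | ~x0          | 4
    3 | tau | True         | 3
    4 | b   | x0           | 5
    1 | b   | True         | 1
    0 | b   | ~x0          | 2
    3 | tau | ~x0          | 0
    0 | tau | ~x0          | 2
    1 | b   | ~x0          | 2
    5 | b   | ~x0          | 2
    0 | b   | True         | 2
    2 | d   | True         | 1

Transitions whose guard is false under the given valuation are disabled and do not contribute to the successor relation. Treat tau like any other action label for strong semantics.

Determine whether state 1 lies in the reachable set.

5 transition(s) survive guard evaluation.
Layer 0: {0}
Layer 1: {2}  total {0,2}
Layer 2: {1}  total {0,1,2}
Reachable = {0,1,2}
witness 1: b·d

Answer: REACHABLE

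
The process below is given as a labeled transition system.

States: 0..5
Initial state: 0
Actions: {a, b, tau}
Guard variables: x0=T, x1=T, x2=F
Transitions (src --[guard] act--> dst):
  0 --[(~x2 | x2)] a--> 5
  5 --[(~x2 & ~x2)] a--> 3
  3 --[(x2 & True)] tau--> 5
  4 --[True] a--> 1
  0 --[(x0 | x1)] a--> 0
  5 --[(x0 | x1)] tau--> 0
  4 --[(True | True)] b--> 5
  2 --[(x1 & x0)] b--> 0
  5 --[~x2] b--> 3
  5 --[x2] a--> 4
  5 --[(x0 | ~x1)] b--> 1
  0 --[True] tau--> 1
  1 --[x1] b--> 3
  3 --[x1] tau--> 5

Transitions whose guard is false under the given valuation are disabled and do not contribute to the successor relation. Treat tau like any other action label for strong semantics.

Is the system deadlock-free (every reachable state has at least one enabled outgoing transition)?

Answer: DEADLOCK-FREE

Trace:
R = {0,1,3,5}
  0: a→0  a→5  tau→1  [deg 3]
  1: b→3  [deg 1]
  3: tau→5  [deg 1]
  5: a→3  b→1  b→3  tau→0  [deg 4]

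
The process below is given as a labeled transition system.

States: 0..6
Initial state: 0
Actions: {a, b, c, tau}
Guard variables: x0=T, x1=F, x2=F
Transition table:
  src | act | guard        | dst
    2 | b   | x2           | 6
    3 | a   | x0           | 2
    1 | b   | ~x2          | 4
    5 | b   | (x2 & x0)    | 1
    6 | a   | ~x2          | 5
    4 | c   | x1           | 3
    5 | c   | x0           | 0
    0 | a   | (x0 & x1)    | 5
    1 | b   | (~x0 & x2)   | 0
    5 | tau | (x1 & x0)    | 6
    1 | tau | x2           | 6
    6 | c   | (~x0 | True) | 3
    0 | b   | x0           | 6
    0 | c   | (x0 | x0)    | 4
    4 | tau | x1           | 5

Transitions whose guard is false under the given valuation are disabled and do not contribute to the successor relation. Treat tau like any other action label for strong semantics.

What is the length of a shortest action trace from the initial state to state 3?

Layered search for 3:
  L0 = {0}
  L1 = {4,6}
  L2 = {3,5}
3 enters at depth 2; path b·c

Answer: 2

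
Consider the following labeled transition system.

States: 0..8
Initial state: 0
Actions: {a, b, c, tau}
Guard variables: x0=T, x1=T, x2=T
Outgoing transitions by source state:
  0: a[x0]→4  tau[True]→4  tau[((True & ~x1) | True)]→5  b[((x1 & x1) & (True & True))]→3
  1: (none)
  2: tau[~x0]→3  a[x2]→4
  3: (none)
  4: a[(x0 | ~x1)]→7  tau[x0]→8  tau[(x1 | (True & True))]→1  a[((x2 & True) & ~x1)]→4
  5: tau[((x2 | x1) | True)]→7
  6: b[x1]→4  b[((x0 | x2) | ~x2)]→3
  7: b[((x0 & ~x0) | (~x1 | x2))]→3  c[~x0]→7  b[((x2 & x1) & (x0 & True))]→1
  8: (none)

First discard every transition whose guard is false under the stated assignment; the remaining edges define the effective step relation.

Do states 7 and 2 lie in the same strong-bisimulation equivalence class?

Refine partition for ~:
  P[0] = {{0,1,2,3,4,5,6,7,8}}
  P[1] = {{0},{1,3,8},{2},{4},{5},{6,7}}
  P[2] = {{0},{1,3,8},{2},{4},{5},{6},{7}}
7 equivalence class(es) (converged in 3)
class of 7: {7}; class of 2: {2}

Answer: NOT BISIMILAR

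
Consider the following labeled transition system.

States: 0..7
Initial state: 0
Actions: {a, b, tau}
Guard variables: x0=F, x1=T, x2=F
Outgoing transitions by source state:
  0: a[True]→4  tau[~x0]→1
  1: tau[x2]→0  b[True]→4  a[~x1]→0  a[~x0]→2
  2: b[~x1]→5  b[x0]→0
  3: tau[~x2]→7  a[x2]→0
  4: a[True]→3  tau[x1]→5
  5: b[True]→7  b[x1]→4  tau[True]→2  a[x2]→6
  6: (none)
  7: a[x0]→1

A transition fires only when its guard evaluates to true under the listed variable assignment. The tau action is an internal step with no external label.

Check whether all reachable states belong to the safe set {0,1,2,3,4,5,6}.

Safe = {0,1,2,3,4,5,6}
Reach set: {0,1,2,3,4,5,7}
  0: ok
  1: ok
  2: ok
  3: ok
  4: ok
  5: ok
  7: ✗ unsafe
reach 7 via a·a·tau — violates

Answer: INVARIANT VIOLATED at state 7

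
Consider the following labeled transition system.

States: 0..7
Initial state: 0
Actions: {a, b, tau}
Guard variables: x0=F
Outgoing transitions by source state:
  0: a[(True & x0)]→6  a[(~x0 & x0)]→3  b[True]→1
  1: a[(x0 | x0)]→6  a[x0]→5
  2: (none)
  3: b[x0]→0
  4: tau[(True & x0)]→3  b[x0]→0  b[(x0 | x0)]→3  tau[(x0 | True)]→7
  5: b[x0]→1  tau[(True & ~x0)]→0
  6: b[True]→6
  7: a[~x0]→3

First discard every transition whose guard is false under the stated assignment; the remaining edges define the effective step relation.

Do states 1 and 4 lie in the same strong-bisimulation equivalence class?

Answer: NOT BISIMILAR

Analysis:
Bisimulation quotient by refinement:
  P[0] = {{0,1,2,3,4,5,6,7}}
  P[1] = {{0,6},{1,2,3},{4,5},{7}}
  P[2] = {{0},{1,2,3},{4},{5},{6},{7}}
Fixed point at round 3; 6 class(es).
[1]={1,2,3}  [4]={4}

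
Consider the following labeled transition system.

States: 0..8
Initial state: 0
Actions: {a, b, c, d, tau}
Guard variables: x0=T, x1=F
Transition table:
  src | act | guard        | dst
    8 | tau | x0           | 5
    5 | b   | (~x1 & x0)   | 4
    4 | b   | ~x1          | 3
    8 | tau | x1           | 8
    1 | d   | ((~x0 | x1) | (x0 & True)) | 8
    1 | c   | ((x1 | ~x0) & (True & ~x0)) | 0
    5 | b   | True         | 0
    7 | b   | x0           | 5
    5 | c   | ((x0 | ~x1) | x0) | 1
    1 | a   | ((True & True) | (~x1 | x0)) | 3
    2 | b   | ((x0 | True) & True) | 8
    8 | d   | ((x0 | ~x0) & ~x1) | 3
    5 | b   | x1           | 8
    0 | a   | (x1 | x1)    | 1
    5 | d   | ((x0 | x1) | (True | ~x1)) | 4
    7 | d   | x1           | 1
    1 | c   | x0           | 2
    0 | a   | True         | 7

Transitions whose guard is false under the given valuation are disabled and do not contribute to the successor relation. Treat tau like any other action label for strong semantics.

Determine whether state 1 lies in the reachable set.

Answer: REACHABLE

Analysis:
Guard filter leaves 13 enabled edge(s).
depth 0: {0}
depth 1: {7}  cumulative {0,7}
depth 2: {5}  cumulative {0,5,7}
depth 3: {1,4}  cumulative {0,1,4,5,7}
depth 4: {2,3,8}  cumulative {0,1,2,3,4,5,7,8}
Reachable = {0,1,2,3,4,5,7,8}
Path to 1: a·b·c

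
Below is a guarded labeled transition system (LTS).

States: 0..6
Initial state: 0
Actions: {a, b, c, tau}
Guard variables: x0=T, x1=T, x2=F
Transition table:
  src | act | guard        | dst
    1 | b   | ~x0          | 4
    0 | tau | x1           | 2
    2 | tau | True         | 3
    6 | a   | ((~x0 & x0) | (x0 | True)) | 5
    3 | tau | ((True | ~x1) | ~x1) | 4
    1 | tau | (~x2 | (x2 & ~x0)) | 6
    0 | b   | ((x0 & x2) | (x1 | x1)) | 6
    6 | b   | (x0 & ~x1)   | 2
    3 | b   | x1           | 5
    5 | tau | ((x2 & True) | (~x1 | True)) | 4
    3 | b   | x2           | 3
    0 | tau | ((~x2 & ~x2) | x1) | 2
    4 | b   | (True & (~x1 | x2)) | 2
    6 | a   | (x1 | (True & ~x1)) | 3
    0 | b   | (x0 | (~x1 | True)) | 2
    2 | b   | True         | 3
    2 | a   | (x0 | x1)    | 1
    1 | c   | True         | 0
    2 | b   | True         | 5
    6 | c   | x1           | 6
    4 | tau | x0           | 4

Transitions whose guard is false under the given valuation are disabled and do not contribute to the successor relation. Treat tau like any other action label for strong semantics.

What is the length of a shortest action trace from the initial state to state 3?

Breadth-first toward 3:
  depth 0: {0}
  depth 1: {2,6}
  depth 2: {1,3,5}
3 enters at depth 2; path b·b

Answer: 2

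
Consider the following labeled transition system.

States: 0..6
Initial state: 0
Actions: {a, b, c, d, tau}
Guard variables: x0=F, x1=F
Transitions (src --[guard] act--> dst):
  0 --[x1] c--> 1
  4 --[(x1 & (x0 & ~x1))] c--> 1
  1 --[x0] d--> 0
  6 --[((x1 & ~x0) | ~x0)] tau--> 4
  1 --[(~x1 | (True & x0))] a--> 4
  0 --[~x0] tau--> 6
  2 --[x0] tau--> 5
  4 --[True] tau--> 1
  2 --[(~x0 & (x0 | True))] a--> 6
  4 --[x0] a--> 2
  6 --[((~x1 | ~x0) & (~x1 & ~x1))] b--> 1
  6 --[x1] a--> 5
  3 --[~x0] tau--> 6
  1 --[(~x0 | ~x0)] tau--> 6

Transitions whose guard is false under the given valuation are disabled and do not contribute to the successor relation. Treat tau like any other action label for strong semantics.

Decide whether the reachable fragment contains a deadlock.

Answer: DEADLOCK-FREE

Working:
Reachable = {0,1,4,6}
  0: tau→6  [1 exit(s)]
  1: a→4  tau→6  [2 exit(s)]
  4: tau→1  [1 exit(s)]
  6: b→1  tau→4  [2 exit(s)]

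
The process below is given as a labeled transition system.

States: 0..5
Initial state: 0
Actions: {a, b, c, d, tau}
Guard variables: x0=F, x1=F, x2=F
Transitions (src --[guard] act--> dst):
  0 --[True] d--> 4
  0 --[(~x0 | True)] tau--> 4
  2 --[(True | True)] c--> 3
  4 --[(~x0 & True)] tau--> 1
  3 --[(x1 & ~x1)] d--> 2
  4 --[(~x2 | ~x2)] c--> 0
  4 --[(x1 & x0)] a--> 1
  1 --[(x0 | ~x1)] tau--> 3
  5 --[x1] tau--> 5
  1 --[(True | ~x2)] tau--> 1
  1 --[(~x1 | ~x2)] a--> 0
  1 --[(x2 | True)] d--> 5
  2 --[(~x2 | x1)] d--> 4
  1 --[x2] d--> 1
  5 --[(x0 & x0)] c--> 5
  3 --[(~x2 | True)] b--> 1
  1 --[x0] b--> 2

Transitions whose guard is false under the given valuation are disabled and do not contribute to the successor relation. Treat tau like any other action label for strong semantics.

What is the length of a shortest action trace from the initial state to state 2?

Layered search for 2:
  depth 0: {0}
  depth 1: {4}
  depth 2: {1}
  depth 3: {3,5}
2 never appears.

Answer: UNREACHABLE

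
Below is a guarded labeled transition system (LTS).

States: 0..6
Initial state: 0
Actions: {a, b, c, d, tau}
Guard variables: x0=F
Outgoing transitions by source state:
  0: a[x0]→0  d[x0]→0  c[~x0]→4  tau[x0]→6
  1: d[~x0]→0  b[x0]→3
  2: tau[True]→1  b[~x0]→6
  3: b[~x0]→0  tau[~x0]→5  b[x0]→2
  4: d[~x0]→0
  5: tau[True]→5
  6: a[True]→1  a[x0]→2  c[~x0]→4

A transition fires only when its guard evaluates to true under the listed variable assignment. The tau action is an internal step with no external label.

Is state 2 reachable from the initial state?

10 transition(s) survive guard evaluation.
L0 = {0}
L1 = {4}  cumulative {0,4}
R = {0,4}

Answer: UNREACHABLE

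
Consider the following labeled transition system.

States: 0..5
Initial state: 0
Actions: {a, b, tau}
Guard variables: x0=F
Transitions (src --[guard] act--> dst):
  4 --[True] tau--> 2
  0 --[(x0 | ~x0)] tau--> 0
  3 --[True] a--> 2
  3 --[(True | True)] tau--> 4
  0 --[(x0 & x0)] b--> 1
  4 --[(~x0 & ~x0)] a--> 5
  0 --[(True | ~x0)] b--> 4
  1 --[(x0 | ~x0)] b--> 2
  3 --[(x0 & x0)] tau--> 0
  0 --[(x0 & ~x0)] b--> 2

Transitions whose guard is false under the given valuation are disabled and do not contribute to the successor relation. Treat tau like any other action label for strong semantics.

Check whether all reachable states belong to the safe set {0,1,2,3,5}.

Answer: INVARIANT VIOLATED at state 4

Analysis:
Allowed set {0,1,2,3,5}
Reach set: {0,2,4,5}
  0: ✓
  2: ✓
  4: outside
  5: ✓
witness against invariant: b → 4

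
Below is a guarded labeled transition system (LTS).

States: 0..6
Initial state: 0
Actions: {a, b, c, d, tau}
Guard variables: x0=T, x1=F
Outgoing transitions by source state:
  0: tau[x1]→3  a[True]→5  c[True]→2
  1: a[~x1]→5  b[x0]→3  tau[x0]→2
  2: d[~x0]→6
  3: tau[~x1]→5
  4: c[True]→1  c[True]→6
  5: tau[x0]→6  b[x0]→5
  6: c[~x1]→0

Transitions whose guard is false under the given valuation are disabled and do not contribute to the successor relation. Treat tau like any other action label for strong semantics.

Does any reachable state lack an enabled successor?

Answer: DEADLOCK at state 2

Analysis:
R = {0,2,5,6}
  0: a→5  c→2  [deg 2]
  2: ∅  [deadlock]
  5: b→5  tau→6  [deg 2]
  6: c→0  [deg 1]
trace reaching 2: c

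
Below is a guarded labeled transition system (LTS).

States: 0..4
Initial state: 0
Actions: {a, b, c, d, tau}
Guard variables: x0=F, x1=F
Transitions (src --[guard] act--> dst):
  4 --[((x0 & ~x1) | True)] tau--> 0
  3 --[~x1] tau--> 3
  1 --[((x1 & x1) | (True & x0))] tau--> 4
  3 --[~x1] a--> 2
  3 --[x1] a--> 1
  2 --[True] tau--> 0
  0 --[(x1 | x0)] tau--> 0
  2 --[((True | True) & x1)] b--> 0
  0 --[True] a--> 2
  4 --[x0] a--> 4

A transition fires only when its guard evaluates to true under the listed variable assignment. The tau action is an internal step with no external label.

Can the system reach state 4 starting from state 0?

5 transition(s) survive guard evaluation.
depth 0: {0}
depth 1: {2}  now seen {0,2}
Reach set: {0,2}

Answer: UNREACHABLE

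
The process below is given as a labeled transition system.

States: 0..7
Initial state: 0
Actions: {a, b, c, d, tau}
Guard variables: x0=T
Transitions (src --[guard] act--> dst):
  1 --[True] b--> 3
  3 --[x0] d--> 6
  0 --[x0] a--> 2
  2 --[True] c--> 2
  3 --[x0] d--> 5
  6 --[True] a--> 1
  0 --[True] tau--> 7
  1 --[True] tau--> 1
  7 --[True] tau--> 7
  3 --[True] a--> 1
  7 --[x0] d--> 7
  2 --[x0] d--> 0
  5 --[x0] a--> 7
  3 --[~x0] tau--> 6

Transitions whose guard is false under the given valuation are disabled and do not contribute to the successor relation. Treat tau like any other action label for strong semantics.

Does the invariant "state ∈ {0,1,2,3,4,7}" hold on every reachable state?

Answer: INVARIANT HOLDS

Working:
Allowed set {0,1,2,3,4,7}
Reach set: {0,2,7}
  0: ok
  2: ok
  7: ok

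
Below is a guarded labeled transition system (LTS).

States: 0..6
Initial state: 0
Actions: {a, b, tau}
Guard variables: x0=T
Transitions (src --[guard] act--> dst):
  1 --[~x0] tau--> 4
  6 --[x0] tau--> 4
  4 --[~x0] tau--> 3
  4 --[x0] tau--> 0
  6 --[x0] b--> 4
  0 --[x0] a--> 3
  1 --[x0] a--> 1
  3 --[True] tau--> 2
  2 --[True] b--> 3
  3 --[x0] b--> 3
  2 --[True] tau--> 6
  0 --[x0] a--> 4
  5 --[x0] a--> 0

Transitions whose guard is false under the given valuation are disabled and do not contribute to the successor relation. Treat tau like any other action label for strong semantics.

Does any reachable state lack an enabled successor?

Reachable = {0,2,3,4,6}
  0: a→3  a→4  [2 out]
  2: b→3  tau→6  [2 out]
  3: b→3  tau→2  [2 out]
  4: tau→0  [1 out]
  6: b→4  tau→4  [2 out]

Answer: DEADLOCK-FREE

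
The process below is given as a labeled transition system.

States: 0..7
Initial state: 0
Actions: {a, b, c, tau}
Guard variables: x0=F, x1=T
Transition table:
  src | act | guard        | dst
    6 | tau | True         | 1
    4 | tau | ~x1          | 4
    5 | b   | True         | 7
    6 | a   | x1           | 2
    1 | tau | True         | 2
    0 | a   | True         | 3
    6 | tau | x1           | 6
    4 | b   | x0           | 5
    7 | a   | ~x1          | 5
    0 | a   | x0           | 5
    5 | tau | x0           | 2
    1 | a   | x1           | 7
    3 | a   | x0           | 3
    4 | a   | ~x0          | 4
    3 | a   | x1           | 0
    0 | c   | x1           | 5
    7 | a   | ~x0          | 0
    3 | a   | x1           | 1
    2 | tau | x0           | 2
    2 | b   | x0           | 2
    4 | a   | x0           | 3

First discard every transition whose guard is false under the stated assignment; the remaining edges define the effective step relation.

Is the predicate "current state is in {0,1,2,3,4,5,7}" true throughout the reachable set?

Safe = {0,1,2,3,4,5,7}
Reach set: {0,1,2,3,5,7}
  0: safe
  1: safe
  2: safe
  3: safe
  5: safe
  7: safe

Answer: INVARIANT HOLDS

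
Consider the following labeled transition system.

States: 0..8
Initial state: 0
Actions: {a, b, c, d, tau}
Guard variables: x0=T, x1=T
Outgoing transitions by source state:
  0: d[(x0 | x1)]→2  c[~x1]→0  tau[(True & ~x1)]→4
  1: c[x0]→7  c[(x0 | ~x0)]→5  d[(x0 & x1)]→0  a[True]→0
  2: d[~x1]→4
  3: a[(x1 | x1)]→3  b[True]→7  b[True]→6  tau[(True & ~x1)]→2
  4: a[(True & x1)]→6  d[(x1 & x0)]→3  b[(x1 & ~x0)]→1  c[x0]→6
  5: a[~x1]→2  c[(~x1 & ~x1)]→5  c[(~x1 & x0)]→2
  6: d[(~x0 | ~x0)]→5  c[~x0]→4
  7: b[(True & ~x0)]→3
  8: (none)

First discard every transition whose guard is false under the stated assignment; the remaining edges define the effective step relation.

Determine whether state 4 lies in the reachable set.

Answer: UNREACHABLE

Working:
11 transition(s) survive guard evaluation.
L0 = {0}
L1 = {2}  now seen {0,2}
Reachable = {0,2}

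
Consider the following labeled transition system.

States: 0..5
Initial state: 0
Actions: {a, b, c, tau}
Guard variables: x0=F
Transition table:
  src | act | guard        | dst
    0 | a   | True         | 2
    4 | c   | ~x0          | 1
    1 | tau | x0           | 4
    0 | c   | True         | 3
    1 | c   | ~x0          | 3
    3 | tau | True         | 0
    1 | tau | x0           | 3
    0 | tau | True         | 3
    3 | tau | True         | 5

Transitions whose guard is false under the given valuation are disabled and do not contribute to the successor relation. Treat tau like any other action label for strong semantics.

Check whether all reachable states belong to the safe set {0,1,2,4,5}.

Answer: INVARIANT VIOLATED at state 3

Analysis:
Allowed set {0,1,2,4,5}
R = {0,2,3,5}
  0: ok
  2: ok
  3: VIOLATES
  5: ok
reach 3 via c — violates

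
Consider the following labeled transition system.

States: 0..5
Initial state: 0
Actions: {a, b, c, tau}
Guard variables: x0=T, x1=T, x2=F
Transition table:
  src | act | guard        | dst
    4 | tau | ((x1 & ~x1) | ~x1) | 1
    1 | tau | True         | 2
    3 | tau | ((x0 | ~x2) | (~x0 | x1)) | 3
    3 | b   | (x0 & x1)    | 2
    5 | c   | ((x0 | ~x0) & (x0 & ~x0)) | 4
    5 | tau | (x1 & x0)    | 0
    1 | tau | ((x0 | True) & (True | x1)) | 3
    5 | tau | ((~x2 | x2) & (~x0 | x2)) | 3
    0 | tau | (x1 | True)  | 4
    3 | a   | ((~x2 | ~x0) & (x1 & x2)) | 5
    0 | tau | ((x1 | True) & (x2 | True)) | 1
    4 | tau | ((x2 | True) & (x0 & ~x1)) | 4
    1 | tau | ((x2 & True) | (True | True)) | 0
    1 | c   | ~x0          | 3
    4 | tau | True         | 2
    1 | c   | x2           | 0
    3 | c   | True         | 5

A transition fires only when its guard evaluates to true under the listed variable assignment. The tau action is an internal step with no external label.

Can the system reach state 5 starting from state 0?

Guard filter leaves 10 enabled edge(s).
Layer 0: {0}
Layer 1: {1,4}  cumulative {0,1,4}
Layer 2: {2,3}  cumulative {0,1,2,3,4}
Layer 3: {5}  cumulative {0,1,2,3,4,5}
Reachable = {0,1,2,3,4,5}
trace reaching 5: tau·tau·c

Answer: REACHABLE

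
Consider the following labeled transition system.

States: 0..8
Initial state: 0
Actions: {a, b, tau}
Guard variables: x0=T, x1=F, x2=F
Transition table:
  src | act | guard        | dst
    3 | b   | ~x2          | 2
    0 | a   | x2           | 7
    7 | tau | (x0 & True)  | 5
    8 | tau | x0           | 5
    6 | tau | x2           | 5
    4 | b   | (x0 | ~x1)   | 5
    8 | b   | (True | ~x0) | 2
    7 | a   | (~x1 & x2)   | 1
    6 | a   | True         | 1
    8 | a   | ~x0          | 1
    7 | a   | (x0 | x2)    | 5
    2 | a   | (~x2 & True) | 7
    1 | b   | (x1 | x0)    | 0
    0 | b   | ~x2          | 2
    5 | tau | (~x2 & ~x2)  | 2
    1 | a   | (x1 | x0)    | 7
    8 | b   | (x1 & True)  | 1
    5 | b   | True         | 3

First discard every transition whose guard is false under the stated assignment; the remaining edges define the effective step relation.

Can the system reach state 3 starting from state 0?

Answer: REACHABLE

Trace:
After dropping false guards: 13 live edges.
Layer 0: {0}
Layer 1: {2}  now seen {0,2}
Layer 2: {7}  now seen {0,2,7}
Layer 3: {5}  now seen {0,2,5,7}
Layer 4: {3}  now seen {0,2,3,5,7}
Reachable = {0,2,3,5,7}
trace reaching 3: b·a·tau·b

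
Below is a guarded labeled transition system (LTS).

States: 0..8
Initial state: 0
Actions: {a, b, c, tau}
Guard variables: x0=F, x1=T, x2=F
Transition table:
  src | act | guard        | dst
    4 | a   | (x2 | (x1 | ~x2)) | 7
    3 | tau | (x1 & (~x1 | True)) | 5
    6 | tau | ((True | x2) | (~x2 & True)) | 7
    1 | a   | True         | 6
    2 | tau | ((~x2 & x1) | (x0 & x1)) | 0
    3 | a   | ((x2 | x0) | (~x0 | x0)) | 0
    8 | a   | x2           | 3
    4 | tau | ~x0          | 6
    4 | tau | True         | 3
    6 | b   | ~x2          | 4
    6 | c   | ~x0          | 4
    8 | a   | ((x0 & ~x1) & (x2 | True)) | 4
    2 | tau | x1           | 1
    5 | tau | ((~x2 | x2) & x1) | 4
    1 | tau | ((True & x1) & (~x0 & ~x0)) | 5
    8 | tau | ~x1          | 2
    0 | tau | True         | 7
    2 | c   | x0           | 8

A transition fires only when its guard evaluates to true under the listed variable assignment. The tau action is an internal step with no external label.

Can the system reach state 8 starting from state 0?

Answer: UNREACHABLE

Working:
Guard filter leaves 14 enabled edge(s).
depth 0: {0}
depth 1: {7}  cumulative {0,7}
Reach set: {0,7}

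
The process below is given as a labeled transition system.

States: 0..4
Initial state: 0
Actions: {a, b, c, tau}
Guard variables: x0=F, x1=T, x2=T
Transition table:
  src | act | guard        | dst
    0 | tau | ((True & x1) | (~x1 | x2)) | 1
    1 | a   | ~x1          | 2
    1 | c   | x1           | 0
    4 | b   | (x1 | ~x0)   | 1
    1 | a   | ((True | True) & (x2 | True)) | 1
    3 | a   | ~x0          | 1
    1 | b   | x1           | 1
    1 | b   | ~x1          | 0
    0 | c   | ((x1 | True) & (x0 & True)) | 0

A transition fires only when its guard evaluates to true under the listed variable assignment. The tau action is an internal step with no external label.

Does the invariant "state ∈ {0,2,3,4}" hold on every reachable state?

Answer: INVARIANT VIOLATED at state 1

Working:
Allowed set {0,2,3,4}
R = {0,1}
  0: ok
  1: outside
reach 1 via tau — violates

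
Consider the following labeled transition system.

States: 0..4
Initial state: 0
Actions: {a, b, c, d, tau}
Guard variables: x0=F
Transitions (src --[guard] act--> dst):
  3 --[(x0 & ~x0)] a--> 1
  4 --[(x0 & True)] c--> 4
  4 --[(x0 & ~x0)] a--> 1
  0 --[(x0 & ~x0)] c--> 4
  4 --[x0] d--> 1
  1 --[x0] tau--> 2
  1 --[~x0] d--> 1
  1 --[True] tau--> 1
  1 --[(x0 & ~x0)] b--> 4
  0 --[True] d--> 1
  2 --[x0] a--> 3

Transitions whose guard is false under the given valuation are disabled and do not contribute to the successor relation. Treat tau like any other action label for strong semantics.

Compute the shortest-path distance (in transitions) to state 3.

BFS to 3:
  depth 0: {0}
  depth 1: {1}
3 never appears.

Answer: UNREACHABLE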